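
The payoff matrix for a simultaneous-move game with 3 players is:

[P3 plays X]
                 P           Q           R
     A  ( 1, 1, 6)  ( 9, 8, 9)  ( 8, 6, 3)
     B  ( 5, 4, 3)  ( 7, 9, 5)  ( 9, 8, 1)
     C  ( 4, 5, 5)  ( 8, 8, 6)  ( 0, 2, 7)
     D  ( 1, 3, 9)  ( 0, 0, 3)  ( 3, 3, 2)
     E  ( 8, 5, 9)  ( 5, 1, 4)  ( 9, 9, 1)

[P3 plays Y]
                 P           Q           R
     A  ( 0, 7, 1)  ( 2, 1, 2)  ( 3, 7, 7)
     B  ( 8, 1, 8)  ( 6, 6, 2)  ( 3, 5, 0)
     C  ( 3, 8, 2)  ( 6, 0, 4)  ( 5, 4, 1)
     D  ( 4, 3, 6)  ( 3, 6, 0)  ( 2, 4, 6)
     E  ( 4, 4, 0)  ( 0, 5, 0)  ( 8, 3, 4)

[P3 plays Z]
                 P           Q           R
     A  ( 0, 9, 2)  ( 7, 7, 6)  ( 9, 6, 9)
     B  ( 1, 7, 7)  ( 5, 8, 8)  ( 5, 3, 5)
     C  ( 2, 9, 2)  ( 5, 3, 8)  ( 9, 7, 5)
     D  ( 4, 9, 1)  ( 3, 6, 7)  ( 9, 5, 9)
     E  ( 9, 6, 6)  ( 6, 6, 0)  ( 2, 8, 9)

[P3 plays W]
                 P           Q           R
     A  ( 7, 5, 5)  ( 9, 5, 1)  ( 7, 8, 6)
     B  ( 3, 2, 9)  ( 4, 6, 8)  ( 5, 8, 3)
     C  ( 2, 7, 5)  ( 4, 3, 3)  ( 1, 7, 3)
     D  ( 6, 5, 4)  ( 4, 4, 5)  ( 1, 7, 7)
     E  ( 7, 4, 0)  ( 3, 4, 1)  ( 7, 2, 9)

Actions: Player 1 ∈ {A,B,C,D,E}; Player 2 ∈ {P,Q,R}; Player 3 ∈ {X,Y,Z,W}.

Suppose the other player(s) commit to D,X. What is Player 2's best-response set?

u_2(P vs D,X) = 3
u_2(Q vs D,X) = 0
u_2(R vs D,X) = 3
max payoff 3 at {P,R}

P2 best: {P,R}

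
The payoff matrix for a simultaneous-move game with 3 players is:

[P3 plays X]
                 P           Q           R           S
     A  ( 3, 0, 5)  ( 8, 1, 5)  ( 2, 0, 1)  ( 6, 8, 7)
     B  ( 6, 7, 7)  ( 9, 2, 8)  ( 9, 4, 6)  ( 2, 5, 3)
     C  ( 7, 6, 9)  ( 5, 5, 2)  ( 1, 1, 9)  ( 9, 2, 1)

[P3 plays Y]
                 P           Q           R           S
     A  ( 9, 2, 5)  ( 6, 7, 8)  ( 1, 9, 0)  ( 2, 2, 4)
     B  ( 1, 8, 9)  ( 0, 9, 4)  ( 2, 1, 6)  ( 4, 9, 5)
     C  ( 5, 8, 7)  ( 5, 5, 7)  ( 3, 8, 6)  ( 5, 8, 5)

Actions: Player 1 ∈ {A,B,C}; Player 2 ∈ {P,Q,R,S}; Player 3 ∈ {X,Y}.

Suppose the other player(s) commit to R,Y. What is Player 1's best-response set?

u_1(A vs R,Y) = 1
u_1(B vs R,Y) = 2
u_1(C vs R,Y) = 3
max payoff 3 at {C}

P1 best: {C}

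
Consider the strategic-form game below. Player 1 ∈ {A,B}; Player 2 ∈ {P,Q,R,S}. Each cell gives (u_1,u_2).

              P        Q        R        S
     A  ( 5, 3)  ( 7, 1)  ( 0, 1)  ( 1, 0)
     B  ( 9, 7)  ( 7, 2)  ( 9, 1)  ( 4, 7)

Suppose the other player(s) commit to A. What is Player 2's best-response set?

u_2(P vs A) = 3
u_2(Q vs A) = 1
u_2(R vs A) = 1
u_2(S vs A) = 0
max payoff 3 at {P}

P2 best: {P}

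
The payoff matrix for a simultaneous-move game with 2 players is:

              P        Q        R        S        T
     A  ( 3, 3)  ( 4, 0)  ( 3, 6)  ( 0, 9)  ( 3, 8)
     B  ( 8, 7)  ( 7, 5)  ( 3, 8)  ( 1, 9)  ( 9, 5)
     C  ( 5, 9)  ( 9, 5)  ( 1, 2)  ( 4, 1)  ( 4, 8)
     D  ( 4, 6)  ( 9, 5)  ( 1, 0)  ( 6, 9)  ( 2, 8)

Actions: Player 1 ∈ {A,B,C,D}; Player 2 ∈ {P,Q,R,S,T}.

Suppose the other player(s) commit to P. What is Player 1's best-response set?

u_1(A vs P) = 3
u_1(B vs P) = 8
u_1(C vs P) = 5
u_1(D vs P) = 4
max payoff 8 at {B}

BR_1 = {B}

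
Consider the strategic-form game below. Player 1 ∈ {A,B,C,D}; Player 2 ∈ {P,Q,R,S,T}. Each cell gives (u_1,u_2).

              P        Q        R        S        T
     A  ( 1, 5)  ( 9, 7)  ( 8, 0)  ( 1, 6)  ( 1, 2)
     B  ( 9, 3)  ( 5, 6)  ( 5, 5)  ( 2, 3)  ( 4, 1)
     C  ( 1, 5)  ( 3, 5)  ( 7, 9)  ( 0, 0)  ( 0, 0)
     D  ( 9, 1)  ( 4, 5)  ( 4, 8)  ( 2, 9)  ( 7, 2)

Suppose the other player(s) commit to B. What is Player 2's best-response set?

argmax u_2 = {Q}

u_2(P vs B) = 3
u_2(Q vs B) = 6
u_2(R vs B) = 5
u_2(S vs B) = 3
u_2(T vs B) = 1
max payoff 6 at {Q}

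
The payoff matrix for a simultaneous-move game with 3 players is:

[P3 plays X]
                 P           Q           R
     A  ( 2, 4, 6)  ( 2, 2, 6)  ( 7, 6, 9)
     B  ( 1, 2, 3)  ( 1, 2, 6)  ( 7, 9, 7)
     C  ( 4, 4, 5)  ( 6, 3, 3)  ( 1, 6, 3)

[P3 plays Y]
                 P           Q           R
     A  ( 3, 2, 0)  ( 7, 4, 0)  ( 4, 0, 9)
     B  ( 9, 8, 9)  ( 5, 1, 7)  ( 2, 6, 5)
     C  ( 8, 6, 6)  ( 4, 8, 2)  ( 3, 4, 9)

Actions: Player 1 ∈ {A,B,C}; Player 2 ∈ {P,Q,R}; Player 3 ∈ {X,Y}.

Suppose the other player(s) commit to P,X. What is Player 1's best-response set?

BR_1 = {C}

u_1(A vs P,X) = 2
u_1(B vs P,X) = 1
u_1(C vs P,X) = 4
max payoff 4 at {C}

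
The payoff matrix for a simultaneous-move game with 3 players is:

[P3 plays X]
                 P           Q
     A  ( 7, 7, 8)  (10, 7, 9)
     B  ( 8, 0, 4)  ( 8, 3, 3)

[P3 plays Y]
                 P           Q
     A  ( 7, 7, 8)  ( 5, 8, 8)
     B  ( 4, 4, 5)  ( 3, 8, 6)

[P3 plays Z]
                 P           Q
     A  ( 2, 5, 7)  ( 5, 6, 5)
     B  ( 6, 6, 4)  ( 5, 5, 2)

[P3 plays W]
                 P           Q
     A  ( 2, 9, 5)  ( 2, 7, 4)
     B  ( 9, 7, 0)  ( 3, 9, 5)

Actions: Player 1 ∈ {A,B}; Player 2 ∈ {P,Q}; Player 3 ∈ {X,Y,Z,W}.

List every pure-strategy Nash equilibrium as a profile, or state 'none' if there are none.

PSNE = {(A,Q,X)}

(A,P,X): not NE [P1→B gives 8>7]
(A,P,Y): not NE [P2→Q gives 8>7]
(A,P,Z): not NE [P1→B gives 6>2; P2→Q gives 6>5; P3→Y gives 8>7]
(A,P,W): not NE [P1→B gives 9>2; P3→Y gives 8>5]
(A,Q,X): NE
(A,Q,Y): not NE [P3→X gives 9>8]
(A,Q,Z): not NE [P3→X gives 9>5]
(A,Q,W): not NE [P1→B gives 3>2; P2→P gives 9>7; P3→X gives 9>4]
(B,P,X): not NE [P2→Q gives 3>0; P3→Y gives 5>4]
(B,P,Y): not NE [P1→A gives 7>4; P2→Q gives 8>4]
(B,P,Z): not NE [P3→Y gives 5>4]
(B,P,W): not NE [P2→Q gives 9>7; P3→Y gives 5>0]
(B,Q,X): not NE [P1→A gives 10>8; P3→Y gives 6>3]
(B,Q,Y): not NE [P1→A gives 5>3]
(B,Q,Z): not NE [P2→P gives 6>5; P3→Y gives 6>2]
(B,Q,W): not NE [P3→Y gives 6>5]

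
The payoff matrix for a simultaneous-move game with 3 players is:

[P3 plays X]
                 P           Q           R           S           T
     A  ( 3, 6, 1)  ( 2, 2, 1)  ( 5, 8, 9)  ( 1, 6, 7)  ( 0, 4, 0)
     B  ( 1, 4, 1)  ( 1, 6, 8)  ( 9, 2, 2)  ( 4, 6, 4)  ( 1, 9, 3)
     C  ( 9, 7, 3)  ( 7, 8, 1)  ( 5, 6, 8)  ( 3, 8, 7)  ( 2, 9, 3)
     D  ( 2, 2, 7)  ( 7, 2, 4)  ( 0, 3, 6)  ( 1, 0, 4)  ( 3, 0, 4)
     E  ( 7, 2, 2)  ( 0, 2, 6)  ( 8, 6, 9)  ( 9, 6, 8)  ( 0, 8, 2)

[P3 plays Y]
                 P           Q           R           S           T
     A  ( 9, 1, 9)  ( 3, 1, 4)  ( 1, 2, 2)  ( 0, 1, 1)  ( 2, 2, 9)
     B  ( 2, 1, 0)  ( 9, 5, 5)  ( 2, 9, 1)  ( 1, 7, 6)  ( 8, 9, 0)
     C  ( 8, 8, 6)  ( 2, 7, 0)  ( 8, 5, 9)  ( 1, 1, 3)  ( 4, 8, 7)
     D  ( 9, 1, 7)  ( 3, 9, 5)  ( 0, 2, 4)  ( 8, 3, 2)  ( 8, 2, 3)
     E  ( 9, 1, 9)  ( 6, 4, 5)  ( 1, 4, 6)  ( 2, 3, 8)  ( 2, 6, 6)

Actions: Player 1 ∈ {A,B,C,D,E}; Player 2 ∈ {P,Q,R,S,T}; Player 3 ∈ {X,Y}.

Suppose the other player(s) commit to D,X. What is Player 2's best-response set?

BR_2 = {R}

u_2(P vs D,X) = 2
u_2(Q vs D,X) = 2
u_2(R vs D,X) = 3
u_2(S vs D,X) = 0
u_2(T vs D,X) = 0
max payoff 3 at {R}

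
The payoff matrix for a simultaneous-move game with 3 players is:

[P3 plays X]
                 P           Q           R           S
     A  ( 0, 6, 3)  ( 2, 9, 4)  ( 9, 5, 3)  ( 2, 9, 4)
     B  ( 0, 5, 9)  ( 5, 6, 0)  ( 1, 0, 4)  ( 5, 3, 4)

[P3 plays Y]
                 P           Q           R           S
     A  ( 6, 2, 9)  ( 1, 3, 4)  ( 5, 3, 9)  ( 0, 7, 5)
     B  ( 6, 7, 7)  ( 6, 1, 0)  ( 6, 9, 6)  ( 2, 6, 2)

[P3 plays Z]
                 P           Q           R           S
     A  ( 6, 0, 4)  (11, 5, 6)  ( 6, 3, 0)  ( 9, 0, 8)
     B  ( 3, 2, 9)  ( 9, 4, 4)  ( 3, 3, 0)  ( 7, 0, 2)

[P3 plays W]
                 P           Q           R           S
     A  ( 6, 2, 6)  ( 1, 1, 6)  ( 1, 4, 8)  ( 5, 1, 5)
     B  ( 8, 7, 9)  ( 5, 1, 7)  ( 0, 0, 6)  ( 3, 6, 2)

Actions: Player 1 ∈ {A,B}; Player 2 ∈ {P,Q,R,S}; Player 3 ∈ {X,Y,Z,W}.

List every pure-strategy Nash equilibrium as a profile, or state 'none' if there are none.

(A,P,X): not NE [P2→S gives 9>6; P3→Y gives 9>3]
(A,P,Y): not NE [P2→S gives 7>2]
(A,P,Z): not NE [P2→Q gives 5>0; P3→Y gives 9>4]
(A,P,W): not NE [P1→B gives 8>6; P2→R gives 4>2; P3→Y gives 9>6]
(A,Q,X): not NE [P1→B gives 5>2; P3→W gives 6>4]
(A,Q,Y): not NE [P1→B gives 6>1; P2→S gives 7>3; P3→W gives 6>4]
(A,Q,Z): NE
(A,Q,W): not NE [P1→B gives 5>1; P2→R gives 4>1]
(A,R,X): not NE [P2→S gives 9>5; P3→Y gives 9>3]
(A,R,Y): not NE [P1→B gives 6>5; P2→S gives 7>3]
(A,R,Z): not NE [P2→Q gives 5>3; P3→Y gives 9>0]
(A,R,W): not NE [P3→Y gives 9>8]
(A,S,X): not NE [P1→B gives 5>2; P3→Z gives 8>4]
(A,S,Y): not NE [P1→B gives 2>0; P3→Z gives 8>5]
(A,S,Z): not NE [P2→Q gives 5>0]
(A,S,W): not NE [P2→R gives 4>1; P3→Z gives 8>5]
(B,P,X): not NE [P2→Q gives 6>5]
(B,P,Y): not NE [P2→R gives 9>7; P3→W gives 9>7]
(B,P,Z): not NE [P1→A gives 6>3; P2→Q gives 4>2]
(B,P,W): NE
(B,Q,X): not NE [P3→W gives 7>0]
(B,Q,Y): not NE [P2→R gives 9>1; P3→W gives 7>0]
(B,Q,Z): not NE [P1→A gives 11>9; P3→W gives 7>4]
(B,Q,W): not NE [P2→P gives 7>1]
(B,R,X): not NE [P1→A gives 9>1; P2→Q gives 6>0; P3→W gives 6>4]
(B,R,Y): NE
(B,R,Z): not NE [P1→A gives 6>3; P2→Q gives 4>3; P3→W gives 6>0]
(B,R,W): not NE [P1→A gives 1>0; P2→P gives 7>0]
(B,S,X): not NE [P2→Q gives 6>3]
(B,S,Y): not NE [P2→R gives 9>6; P3→X gives 4>2]
(B,S,Z): not NE [P1→A gives 9>7; P2→Q gives 4>0; P3→X gives 4>2]
(B,S,W): not NE [P1→A gives 5>3; P2→P gives 7>6; P3→X gives 4>2]

PSNE = {(A,Q,Z), (B,P,W), (B,R,Y)}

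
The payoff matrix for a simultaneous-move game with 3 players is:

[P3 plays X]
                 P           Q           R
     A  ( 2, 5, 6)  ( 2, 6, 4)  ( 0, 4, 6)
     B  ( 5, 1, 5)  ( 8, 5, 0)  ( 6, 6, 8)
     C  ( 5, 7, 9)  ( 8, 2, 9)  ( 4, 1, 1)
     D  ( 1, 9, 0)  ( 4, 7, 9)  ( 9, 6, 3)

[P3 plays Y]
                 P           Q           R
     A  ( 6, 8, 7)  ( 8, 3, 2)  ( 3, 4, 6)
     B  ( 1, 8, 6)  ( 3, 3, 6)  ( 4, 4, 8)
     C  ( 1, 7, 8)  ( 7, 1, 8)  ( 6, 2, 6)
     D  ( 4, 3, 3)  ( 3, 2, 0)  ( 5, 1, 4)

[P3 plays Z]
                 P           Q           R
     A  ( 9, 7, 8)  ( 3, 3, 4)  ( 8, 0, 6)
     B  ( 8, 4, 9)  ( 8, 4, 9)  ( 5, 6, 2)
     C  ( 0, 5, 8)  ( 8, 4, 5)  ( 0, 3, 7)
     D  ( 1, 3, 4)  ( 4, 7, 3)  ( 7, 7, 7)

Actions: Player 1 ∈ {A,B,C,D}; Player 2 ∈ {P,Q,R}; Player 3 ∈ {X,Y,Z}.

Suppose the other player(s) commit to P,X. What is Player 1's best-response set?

u_1(A vs P,X) = 2
u_1(B vs P,X) = 5
u_1(C vs P,X) = 5
u_1(D vs P,X) = 1
max payoff 5 at {B,C}

argmax u_1 = {B,C}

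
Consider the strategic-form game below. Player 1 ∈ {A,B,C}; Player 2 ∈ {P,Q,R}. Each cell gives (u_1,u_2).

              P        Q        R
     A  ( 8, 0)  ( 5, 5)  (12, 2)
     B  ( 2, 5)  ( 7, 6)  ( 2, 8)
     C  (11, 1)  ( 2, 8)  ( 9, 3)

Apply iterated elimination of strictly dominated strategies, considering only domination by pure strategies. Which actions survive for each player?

P2 drop P (Q beats it: A:5>0 B:6>5 C:8>1)
P1 drop C (A beats it: Q:5>2 R:12>9)
P1→{A,B} P2→{Q,R}

Survivors P1:{A,B} P2:{Q,R}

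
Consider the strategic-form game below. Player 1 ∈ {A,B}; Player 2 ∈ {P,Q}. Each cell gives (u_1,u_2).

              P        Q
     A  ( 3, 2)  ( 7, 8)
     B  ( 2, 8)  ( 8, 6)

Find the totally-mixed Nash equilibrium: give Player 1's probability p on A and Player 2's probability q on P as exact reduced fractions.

P1 mixes 1/4 on A; P2 mixes 1/2 on P

P1 indiff ⇒ q·3+(1-q)·7 = q·2+(1-q)·8 ⇒ q(1) = (1-q)(1) ⇒ q = 1/2
P2 indiff ⇒ p·2+(1-p)·8 = p·8+(1-p)·6 ⇒ p(-6) = (1-p)(-2) ⇒ p = 1/4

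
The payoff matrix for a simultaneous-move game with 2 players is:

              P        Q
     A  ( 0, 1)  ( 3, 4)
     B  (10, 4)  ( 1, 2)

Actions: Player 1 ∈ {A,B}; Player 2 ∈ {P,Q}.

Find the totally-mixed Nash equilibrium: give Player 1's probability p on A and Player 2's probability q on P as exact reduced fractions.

P1 mixes 2/5 on A; P2 mixes 1/6 on P

P1 indiff ⇒ q·0+(1-q)·3 = q·10+(1-q)·1 ⇒ q(-10) = (1-q)(-2) ⇒ q = 1/6
P2 indiff ⇒ p·1+(1-p)·4 = p·4+(1-p)·2 ⇒ p(-3) = (1-p)(-2) ⇒ p = 2/5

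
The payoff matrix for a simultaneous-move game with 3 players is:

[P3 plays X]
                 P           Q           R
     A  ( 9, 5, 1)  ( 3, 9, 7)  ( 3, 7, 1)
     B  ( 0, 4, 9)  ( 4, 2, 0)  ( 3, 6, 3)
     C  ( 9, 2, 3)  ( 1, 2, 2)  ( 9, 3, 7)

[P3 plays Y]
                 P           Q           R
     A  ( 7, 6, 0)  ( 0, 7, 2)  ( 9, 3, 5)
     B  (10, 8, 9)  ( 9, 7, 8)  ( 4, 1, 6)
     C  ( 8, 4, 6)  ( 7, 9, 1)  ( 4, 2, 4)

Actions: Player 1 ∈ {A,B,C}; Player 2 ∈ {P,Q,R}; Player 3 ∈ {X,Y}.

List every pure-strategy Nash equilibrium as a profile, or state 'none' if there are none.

PSNE = {(B,P,Y), (C,R,X)}

(A,P,X): not NE [P2→Q gives 9>5]
(A,P,Y): not NE [P1→B gives 10>7; P2→Q gives 7>6; P3→X gives 1>0]
(A,Q,X): not NE [P1→B gives 4>3]
(A,Q,Y): not NE [P1→B gives 9>0; P3→X gives 7>2]
(A,R,X): not NE [P1→C gives 9>3; P2→Q gives 9>7; P3→Y gives 5>1]
(A,R,Y): not NE [P2→Q gives 7>3]
(B,P,X): not NE [P1→C gives 9>0; P2→R gives 6>4]
(B,P,Y): NE
(B,Q,X): not NE [P2→R gives 6>2; P3→Y gives 8>0]
(B,Q,Y): not NE [P2→P gives 8>7]
(B,R,X): not NE [P1→C gives 9>3; P3→Y gives 6>3]
(B,R,Y): not NE [P1→A gives 9>4; P2→P gives 8>1]
(C,P,X): not NE [P2→R gives 3>2; P3→Y gives 6>3]
(C,P,Y): not NE [P1→B gives 10>8; P2→Q gives 9>4]
(C,Q,X): not NE [P1→B gives 4>1; P2→R gives 3>2]
(C,Q,Y): not NE [P1→B gives 9>7; P3→X gives 2>1]
(C,R,X): NE
(C,R,Y): not NE [P1→A gives 9>4; P2→Q gives 9>2; P3→X gives 7>4]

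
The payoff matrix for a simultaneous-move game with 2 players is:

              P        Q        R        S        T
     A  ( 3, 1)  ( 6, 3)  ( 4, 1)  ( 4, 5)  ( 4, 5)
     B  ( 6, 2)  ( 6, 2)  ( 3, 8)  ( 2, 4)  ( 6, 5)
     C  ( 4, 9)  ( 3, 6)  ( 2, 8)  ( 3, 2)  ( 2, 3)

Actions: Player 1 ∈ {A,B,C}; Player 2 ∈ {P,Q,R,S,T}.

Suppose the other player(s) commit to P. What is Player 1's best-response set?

u_1(A vs P) = 3
u_1(B vs P) = 6
u_1(C vs P) = 4
max payoff 6 at {B}

argmax u_1 = {B}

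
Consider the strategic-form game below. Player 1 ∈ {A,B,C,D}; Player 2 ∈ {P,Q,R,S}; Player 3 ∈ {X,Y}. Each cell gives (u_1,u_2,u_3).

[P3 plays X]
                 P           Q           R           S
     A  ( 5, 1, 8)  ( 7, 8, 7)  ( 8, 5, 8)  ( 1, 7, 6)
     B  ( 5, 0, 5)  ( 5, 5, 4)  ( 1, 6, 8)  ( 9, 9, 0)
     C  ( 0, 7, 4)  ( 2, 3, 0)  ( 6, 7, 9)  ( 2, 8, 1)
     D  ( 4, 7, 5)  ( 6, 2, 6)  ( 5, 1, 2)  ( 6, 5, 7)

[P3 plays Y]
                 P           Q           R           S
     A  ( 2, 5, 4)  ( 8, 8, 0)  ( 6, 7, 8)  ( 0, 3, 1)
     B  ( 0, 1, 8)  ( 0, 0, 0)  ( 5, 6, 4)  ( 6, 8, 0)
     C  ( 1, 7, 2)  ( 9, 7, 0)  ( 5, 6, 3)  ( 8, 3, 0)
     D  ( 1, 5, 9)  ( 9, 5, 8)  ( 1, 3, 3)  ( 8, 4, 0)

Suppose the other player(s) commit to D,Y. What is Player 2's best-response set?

u_2(P vs D,Y) = 5
u_2(Q vs D,Y) = 5
u_2(R vs D,Y) = 3
u_2(S vs D,Y) = 4
max payoff 5 at {P,Q}

argmax u_2 = {P,Q}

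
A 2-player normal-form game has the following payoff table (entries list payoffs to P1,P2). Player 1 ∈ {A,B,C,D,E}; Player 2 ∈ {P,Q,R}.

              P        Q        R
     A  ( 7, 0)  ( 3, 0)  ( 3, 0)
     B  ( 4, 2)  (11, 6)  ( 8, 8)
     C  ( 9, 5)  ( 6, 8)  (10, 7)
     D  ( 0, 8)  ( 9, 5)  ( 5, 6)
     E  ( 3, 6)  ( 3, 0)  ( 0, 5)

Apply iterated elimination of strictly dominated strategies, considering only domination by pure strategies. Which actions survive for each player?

P1 drop A (C beats it: P:9>7 Q:6>3 R:10>3)
P1 drop D (B beats it: P:4>0 Q:11>9 R:8>5)
P1 drop E (B beats it: P:4>3 Q:11>3 R:8>0)
P2 drop P (Q beats it: B:6>2 C:8>5)
P1→{B,C} P2→{Q,R}

Survivors P1:{B,C} P2:{Q,R}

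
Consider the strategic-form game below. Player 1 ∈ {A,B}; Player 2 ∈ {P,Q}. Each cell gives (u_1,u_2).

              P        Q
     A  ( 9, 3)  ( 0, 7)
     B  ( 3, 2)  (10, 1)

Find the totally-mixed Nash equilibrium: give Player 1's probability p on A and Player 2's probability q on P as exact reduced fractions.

P1 indiff ⇒ q·9+(1-q)·0 = q·3+(1-q)·10 ⇒ q(6) = (1-q)(10) ⇒ q = 5/8
P2 indiff ⇒ p·3+(1-p)·2 = p·7+(1-p)·1 ⇒ p(-4) = (1-p)(-1) ⇒ p = 1/5

P1 mixes 1/5 on A; P2 mixes 5/8 on P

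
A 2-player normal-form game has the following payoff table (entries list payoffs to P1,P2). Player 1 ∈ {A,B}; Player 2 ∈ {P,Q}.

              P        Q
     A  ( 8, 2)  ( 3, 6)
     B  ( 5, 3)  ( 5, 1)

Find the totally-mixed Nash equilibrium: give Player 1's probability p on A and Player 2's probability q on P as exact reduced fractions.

P1 indiff ⇒ q·8+(1-q)·3 = q·5+(1-q)·5 ⇒ q(3) = (1-q)(2) ⇒ q = 2/5
P2 indiff ⇒ p·2+(1-p)·3 = p·6+(1-p)·1 ⇒ p(-4) = (1-p)(-2) ⇒ p = 1/3

P1 mixes 1/3 on A; P2 mixes 2/5 on P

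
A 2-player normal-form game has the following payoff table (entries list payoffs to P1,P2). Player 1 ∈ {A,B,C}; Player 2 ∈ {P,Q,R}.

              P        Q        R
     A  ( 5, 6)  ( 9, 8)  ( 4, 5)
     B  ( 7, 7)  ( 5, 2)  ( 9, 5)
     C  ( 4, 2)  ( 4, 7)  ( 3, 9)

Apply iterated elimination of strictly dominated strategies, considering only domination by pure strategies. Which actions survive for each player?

P1 drop C (A beats it: P:5>4 Q:9>4 R:4>3)
P2 drop R (P beats it: A:6>5 B:7>5)
P1→{A,B} P2→{P,Q}

IESDS → P1:{A,B} P2:{P,Q}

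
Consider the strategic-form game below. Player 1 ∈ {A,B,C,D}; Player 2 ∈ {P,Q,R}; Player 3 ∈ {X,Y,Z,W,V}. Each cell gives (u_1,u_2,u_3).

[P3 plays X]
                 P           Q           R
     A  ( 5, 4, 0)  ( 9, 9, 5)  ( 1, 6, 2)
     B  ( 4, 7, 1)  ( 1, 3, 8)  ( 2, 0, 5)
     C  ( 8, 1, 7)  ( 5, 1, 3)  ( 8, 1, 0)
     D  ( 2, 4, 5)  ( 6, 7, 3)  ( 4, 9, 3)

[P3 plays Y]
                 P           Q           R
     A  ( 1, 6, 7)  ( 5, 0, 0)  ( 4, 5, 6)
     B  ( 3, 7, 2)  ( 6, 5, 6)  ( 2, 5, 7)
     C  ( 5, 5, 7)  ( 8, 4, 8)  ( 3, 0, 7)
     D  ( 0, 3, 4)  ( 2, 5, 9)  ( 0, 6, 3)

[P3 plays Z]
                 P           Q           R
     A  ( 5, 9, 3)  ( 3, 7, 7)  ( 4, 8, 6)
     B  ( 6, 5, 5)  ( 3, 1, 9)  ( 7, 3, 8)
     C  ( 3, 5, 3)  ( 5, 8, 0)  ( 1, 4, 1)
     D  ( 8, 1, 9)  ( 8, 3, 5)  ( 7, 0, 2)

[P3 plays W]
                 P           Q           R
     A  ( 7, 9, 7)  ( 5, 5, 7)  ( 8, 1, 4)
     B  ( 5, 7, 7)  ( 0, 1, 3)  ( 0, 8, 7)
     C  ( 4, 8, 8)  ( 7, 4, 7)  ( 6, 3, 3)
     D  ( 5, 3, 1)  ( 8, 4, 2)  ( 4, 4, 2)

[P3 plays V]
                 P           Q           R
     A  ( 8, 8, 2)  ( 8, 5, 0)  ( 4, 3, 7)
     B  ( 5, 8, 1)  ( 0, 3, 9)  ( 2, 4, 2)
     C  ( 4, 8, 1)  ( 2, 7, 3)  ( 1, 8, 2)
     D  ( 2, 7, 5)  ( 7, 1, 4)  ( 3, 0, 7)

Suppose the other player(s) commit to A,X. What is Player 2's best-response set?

u_2(P vs A,X) = 4
u_2(Q vs A,X) = 9
u_2(R vs A,X) = 6
max payoff 9 at {Q}

argmax u_2 = {Q}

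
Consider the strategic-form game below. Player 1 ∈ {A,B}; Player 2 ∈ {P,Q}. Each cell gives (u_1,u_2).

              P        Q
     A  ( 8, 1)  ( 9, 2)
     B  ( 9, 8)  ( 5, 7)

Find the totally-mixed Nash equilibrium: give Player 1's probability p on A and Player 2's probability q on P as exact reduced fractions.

P1 indiff ⇒ q·8+(1-q)·9 = q·9+(1-q)·5 ⇒ q(-1) = (1-q)(-4) ⇒ q = 4/5
P2 indiff ⇒ p·1+(1-p)·8 = p·2+(1-p)·7 ⇒ p(-1) = (1-p)(-1) ⇒ p = 1/2

(p,q) = (1/2, 4/5)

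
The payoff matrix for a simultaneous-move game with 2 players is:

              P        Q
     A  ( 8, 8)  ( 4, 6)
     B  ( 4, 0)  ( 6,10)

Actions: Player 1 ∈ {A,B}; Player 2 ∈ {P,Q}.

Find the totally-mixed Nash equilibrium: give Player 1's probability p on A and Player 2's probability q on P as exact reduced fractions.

p=5/6, q=1/3

P1 indiff ⇒ q·8+(1-q)·4 = q·4+(1-q)·6 ⇒ q(4) = (1-q)(2) ⇒ q = 1/3
P2 indiff ⇒ p·8+(1-p)·0 = p·6+(1-p)·10 ⇒ p(2) = (1-p)(10) ⇒ p = 5/6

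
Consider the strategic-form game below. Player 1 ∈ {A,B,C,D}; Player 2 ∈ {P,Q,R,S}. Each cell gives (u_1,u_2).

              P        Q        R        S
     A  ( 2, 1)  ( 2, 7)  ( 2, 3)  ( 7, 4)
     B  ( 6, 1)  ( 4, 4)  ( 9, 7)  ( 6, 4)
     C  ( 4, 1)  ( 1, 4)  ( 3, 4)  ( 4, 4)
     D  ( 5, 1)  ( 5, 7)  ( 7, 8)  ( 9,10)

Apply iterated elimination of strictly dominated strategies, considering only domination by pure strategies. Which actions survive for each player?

IESDS → P1:{B,D} P2:{R,S}

P1 drop A (D beats it: P:5>2 Q:5>2 R:7>2 S:9>7)
P1 drop C (B beats it: P:6>4 Q:4>1 R:9>3 S:6>4)
P2 drop P (Q beats it: B:4>1 D:7>1)
P2 drop Q (R beats it: B:7>4 D:8>7)
P1→{B,D} P2→{R,S}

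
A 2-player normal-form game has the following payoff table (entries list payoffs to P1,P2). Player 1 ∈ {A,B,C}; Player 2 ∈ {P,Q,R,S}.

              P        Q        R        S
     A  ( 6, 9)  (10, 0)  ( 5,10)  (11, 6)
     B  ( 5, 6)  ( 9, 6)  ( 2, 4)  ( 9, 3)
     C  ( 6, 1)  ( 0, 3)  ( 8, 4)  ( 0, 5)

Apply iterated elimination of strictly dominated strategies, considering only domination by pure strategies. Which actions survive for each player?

P1 drop B (A beats it: P:6>5 Q:10>9 R:5>2 S:11>9)
P2 drop P (R beats it: A:10>9 C:4>1)
P2 drop Q (R beats it: A:10>0 C:4>3)
P1→{A,C} P2→{R,S}

Survivors P1:{A,C} P2:{R,S}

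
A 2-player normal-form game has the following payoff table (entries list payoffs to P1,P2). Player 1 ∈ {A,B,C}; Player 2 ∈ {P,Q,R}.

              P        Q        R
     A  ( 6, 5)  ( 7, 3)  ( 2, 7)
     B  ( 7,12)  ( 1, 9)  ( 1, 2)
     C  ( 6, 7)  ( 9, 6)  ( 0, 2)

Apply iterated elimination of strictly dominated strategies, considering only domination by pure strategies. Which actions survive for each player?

Survivors P1:{A,B} P2:{P,R}

P2 drop Q (P beats it: A:5>3 B:12>9 C:7>6)
P1 drop C (B beats it: P:7>6 R:1>0)
P1→{A,B} P2→{P,R}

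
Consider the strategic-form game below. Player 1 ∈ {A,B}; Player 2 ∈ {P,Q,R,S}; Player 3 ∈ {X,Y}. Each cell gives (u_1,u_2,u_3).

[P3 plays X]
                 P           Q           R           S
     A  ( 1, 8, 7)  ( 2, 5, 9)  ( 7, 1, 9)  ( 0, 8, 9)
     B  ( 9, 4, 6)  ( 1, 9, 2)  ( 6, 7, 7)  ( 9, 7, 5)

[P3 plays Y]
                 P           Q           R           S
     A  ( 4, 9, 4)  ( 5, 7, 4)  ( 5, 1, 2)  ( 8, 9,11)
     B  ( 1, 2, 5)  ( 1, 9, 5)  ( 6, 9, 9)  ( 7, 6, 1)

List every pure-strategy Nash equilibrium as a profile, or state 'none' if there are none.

(A,P,X): not NE [P1→B gives 9>1]
(A,P,Y): not NE [P3→X gives 7>4]
(A,Q,X): not NE [P2→S gives 8>5]
(A,Q,Y): not NE [P2→S gives 9>7; P3→X gives 9>4]
(A,R,X): not NE [P2→S gives 8>1]
(A,R,Y): not NE [P1→B gives 6>5; P2→S gives 9>1; P3→X gives 9>2]
(A,S,X): not NE [P1→B gives 9>0; P3→Y gives 11>9]
(A,S,Y): NE
(B,P,X): not NE [P2→Q gives 9>4]
(B,P,Y): not NE [P1→A gives 4>1; P2→R gives 9>2; P3→X gives 6>5]
(B,Q,X): not NE [P1→A gives 2>1; P3→Y gives 5>2]
(B,Q,Y): not NE [P1→A gives 5>1]
(B,R,X): not NE [P1→A gives 7>6; P2→Q gives 9>7; P3→Y gives 9>7]
(B,R,Y): NE
(B,S,X): not NE [P2→Q gives 9>7]
(B,S,Y): not NE [P1→A gives 8>7; P2→R gives 9>6; P3→X gives 5>1]

NE set: (A,S,Y), (B,R,Y)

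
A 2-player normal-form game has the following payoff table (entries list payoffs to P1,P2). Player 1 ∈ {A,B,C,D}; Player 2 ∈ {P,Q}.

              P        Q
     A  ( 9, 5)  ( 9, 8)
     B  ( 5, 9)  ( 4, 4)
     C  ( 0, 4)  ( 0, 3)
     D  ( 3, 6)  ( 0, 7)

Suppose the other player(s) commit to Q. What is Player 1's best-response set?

BR_1 = {A}

u_1(A vs Q) = 9
u_1(B vs Q) = 4
u_1(C vs Q) = 0
u_1(D vs Q) = 0
max payoff 9 at {A}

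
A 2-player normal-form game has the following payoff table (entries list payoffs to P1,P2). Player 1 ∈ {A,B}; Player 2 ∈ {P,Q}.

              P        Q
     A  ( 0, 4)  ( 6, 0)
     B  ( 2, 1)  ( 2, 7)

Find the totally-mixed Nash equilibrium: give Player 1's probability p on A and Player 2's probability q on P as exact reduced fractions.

P1 mixes 3/5 on A; P2 mixes 2/3 on P

P1 indiff ⇒ q·0+(1-q)·6 = q·2+(1-q)·2 ⇒ q(-2) = (1-q)(-4) ⇒ q = 2/3
P2 indiff ⇒ p·4+(1-p)·1 = p·0+(1-p)·7 ⇒ p(4) = (1-p)(6) ⇒ p = 3/5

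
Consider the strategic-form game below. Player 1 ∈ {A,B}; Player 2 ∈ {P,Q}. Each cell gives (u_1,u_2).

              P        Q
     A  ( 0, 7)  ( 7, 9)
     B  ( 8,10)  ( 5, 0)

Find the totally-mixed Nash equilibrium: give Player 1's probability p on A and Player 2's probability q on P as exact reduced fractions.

P1 indiff ⇒ q·0+(1-q)·7 = q·8+(1-q)·5 ⇒ q(-8) = (1-q)(-2) ⇒ q = 1/5
P2 indiff ⇒ p·7+(1-p)·10 = p·9+(1-p)·0 ⇒ p(-2) = (1-p)(-10) ⇒ p = 5/6

P1 mixes 5/6 on A; P2 mixes 1/5 on P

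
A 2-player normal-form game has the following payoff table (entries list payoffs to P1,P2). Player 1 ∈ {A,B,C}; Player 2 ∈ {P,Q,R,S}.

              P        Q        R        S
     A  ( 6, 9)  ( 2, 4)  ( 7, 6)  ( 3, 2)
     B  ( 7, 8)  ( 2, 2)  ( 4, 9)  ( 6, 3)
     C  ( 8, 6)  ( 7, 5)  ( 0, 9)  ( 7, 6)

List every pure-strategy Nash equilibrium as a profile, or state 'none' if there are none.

No pure NE.

(A,P): not NE [P1→C gives 8>6]
(A,Q): not NE [P1→C gives 7>2; P2→P gives 9>4]
(A,R): not NE [P2→P gives 9>6]
(A,S): not NE [P1→C gives 7>3; P2→P gives 9>2]
(B,P): not NE [P1→C gives 8>7; P2→R gives 9>8]
(B,Q): not NE [P1→C gives 7>2; P2→R gives 9>2]
(B,R): not NE [P1→A gives 7>4]
(B,S): not NE [P1→C gives 7>6; P2→R gives 9>3]
(C,P): not NE [P2→R gives 9>6]
(C,Q): not NE [P2→R gives 9>5]
(C,R): not NE [P1→A gives 7>0]
(C,S): not NE [P2→R gives 9>6]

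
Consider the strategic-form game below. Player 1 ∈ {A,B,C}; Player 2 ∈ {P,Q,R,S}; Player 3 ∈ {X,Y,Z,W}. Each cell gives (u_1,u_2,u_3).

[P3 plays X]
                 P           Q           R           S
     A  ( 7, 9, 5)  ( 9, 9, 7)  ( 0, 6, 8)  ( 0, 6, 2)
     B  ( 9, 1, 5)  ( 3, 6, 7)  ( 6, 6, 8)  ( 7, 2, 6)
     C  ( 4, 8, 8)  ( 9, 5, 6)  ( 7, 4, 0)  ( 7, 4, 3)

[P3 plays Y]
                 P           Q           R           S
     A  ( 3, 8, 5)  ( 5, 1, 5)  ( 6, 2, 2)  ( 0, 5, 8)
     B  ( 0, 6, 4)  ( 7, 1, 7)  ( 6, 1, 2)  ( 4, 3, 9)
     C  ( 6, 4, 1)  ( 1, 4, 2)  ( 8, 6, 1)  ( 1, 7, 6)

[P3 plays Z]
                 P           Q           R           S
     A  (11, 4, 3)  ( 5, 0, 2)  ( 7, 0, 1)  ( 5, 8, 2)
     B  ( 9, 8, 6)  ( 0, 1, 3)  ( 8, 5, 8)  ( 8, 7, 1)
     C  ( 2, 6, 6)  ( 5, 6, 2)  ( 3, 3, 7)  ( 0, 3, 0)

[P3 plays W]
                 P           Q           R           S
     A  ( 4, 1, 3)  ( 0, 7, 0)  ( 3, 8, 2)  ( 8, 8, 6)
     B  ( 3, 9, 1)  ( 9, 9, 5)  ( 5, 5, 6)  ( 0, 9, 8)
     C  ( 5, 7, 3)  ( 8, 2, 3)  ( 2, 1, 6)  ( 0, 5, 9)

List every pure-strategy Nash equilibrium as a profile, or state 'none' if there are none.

Nash profiles: (A,Q,X)

(A,P,X): not NE [P1→B gives 9>7]
(A,P,Y): not NE [P1→C gives 6>3]
(A,P,Z): not NE [P2→S gives 8>4; P3→Y gives 5>3]
(A,P,W): not NE [P1→C gives 5>4; P2→S gives 8>1; P3→Y gives 5>3]
(A,Q,X): NE
(A,Q,Y): not NE [P1→B gives 7>5; P2→P gives 8>1; P3→X gives 7>5]
(A,Q,Z): not NE [P2→S gives 8>0; P3→X gives 7>2]
(A,Q,W): not NE [P1→B gives 9>0; P2→S gives 8>7; P3→X gives 7>0]
(A,R,X): not NE [P1→C gives 7>0; P2→Q gives 9>6]
(A,R,Y): not NE [P1→C gives 8>6; P2→P gives 8>2; P3→X gives 8>2]
(A,R,Z): not NE [P1→B gives 8>7; P2→S gives 8>0; P3→X gives 8>1]
(A,R,W): not NE [P1→B gives 5>3; P3→X gives 8>2]
(A,S,X): not NE [P1→C gives 7>0; P2→Q gives 9>6; P3→Y gives 8>2]
(A,S,Y): not NE [P1→B gives 4>0; P2→P gives 8>5]
(A,S,Z): not NE [P1→B gives 8>5; P3→Y gives 8>2]
(A,S,W): not NE [P3→Y gives 8>6]
(B,P,X): not NE [P2→R gives 6>1; P3→Z gives 6>5]
(B,P,Y): not NE [P1→C gives 6>0; P3→Z gives 6>4]
(B,P,Z): not NE [P1→A gives 11>9]
(B,P,W): not NE [P1→C gives 5>3; P3→Z gives 6>1]
(B,Q,X): not NE [P1→C gives 9>3]
(B,Q,Y): not NE [P2→P gives 6>1]
(B,Q,Z): not NE [P1→C gives 5>0; P2→P gives 8>1; P3→Y gives 7>3]
(B,Q,W): not NE [P3→Y gives 7>5]
(B,R,X): not NE [P1→C gives 7>6]
(B,R,Y): not NE [P1→C gives 8>6; P2→P gives 6>1; P3→Z gives 8>2]
(B,R,Z): not NE [P2→P gives 8>5]
(B,R,W): not NE [P2→S gives 9>5; P3→Z gives 8>6]
(B,S,X): not NE [P2→R gives 6>2; P3→Y gives 9>6]
(B,S,Y): not NE [P2→P gives 6>3]
(B,S,Z): not NE [P2→P gives 8>7; P3→Y gives 9>1]
(B,S,W): not NE [P1→A gives 8>0; P3→Y gives 9>8]
(C,P,X): not NE [P1→B gives 9>4]
(C,P,Y): not NE [P2→S gives 7>4; P3→X gives 8>1]
(C,P,Z): not NE [P1→A gives 11>2; P3→X gives 8>6]
(C,P,W): not NE [P3→X gives 8>3]
(C,Q,X): not NE [P2→P gives 8>5]
(C,Q,Y): not NE [P1→B gives 7>1; P2→S gives 7>4; P3→X gives 6>2]
(C,Q,Z): not NE [P3→X gives 6>2]
(C,Q,W): not NE [P1→B gives 9>8; P2→P gives 7>2; P3→X gives 6>3]
(C,R,X): not NE [P2→P gives 8>4; P3→Z gives 7>0]
(C,R,Y): not NE [P2→S gives 7>6; P3→Z gives 7>1]
(C,R,Z): not NE [P1→B gives 8>3; P2→Q gives 6>3]
(C,R,W): not NE [P1→B gives 5>2; P2→P gives 7>1; P3→Z gives 7>6]
(C,S,X): not NE [P2→P gives 8>4; P3→W gives 9>3]
(C,S,Y): not NE [P1→B gives 4>1; P3→W gives 9>6]
(C,S,Z): not NE [P1→B gives 8>0; P2→Q gives 6>3; P3→W gives 9>0]
(C,S,W): not NE [P1→A gives 8>0; P2→P gives 7>5]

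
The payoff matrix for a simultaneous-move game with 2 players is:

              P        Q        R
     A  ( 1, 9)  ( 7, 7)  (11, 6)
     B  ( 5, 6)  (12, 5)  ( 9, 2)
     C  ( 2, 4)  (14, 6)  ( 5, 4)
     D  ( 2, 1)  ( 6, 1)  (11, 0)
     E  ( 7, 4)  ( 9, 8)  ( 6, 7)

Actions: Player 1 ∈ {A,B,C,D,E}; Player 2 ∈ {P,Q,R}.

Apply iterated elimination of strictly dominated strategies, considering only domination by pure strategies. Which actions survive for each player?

P2 drop R (Q beats it: A:7>6 B:5>2 C:6>4 D:1>0 E:8>7)
P1 drop A (B beats it: P:5>1 Q:12>7)
P1 drop D (B beats it: P:5>2 Q:12>6)
P1→{B,C,E} P2→{P,Q}

Remaining: P1:{B,C,E} P2:{P,Q}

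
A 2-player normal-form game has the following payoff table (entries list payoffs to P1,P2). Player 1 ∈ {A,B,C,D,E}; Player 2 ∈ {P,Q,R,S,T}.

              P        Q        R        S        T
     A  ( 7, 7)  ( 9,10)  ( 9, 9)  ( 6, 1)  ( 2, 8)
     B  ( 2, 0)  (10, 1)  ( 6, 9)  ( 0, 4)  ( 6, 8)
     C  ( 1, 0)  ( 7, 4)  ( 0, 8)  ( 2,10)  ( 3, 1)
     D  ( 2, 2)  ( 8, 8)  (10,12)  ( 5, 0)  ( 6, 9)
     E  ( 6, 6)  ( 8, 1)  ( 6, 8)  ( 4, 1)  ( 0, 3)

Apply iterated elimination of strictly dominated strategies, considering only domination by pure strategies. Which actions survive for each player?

Remaining: P1:{A,B,D} P2:{Q,R}

P1 drop C (D beats it: P:2>1 Q:8>7 R:10>0 S:5>2 T:6>3)
P1 drop E (A beats it: P:7>6 Q:9>8 R:9>6 S:6>4 T:2>0)
P2 drop P (Q beats it: A:10>7 B:1>0 D:8>2)
P2 drop S (R beats it: A:9>1 B:9>4 D:12>0)
P2 drop T (R beats it: A:9>8 B:9>8 D:12>9)
P1→{A,B,D} P2→{Q,R}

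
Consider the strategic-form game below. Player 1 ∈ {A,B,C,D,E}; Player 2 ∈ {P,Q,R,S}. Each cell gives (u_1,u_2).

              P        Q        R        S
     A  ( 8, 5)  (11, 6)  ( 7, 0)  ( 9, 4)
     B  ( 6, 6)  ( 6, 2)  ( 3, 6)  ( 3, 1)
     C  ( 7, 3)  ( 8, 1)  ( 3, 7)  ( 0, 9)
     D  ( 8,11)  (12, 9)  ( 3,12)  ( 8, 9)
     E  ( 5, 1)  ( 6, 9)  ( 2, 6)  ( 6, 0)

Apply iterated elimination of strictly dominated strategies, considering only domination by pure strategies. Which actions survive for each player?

P1 drop B (A beats it: P:8>6 Q:11>6 R:7>3 S:9>3)
P1 drop C (A beats it: P:8>7 Q:11>8 R:7>3 S:9>0)
P1 drop E (A beats it: P:8>5 Q:11>6 R:7>2 S:9>6)
P2 drop S (P beats it: A:5>4 D:11>9)
P1→{A,D} P2→{P,Q,R}

Remaining: P1:{A,D} P2:{P,Q,R}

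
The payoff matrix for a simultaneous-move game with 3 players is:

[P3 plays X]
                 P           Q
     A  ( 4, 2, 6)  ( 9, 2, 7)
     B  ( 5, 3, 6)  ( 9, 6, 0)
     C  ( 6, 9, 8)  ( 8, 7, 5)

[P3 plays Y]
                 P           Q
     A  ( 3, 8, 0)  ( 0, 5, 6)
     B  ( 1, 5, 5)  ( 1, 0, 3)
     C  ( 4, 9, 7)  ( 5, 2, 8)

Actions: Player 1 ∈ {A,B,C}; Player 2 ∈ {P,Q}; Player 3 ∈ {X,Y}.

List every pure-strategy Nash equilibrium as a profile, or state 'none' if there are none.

Nash profiles: (A,Q,X), (C,P,X)

(A,P,X): not NE [P1→C gives 6>4]
(A,P,Y): not NE [P1→C gives 4>3; P3→X gives 6>0]
(A,Q,X): NE
(A,Q,Y): not NE [P1→C gives 5>0; P2→P gives 8>5; P3→X gives 7>6]
(B,P,X): not NE [P1→C gives 6>5; P2→Q gives 6>3]
(B,P,Y): not NE [P1→C gives 4>1; P3→X gives 6>5]
(B,Q,X): not NE [P3→Y gives 3>0]
(B,Q,Y): not NE [P1→C gives 5>1; P2→P gives 5>0]
(C,P,X): NE
(C,P,Y): not NE [P3→X gives 8>7]
(C,Q,X): not NE [P1→B gives 9>8; P2→P gives 9>7; P3→Y gives 8>5]
(C,Q,Y): not NE [P2→P gives 9>2]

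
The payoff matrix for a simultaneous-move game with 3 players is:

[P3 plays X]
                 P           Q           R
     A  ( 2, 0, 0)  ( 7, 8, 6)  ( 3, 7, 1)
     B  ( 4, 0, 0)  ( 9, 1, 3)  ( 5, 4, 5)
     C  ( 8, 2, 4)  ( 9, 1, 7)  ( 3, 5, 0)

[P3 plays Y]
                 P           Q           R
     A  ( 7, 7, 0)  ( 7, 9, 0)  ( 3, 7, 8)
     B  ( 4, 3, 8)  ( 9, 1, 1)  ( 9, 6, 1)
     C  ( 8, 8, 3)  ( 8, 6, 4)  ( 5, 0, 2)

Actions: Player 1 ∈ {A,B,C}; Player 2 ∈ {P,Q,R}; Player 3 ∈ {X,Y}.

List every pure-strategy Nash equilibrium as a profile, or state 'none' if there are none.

(A,P,X): not NE [P1→C gives 8>2; P2→Q gives 8>0]
(A,P,Y): not NE [P1→C gives 8>7; P2→Q gives 9>7]
(A,Q,X): not NE [P1→C gives 9>7]
(A,Q,Y): not NE [P1→B gives 9>7; P3→X gives 6>0]
(A,R,X): not NE [P1→B gives 5>3; P2→Q gives 8>7; P3→Y gives 8>1]
(A,R,Y): not NE [P1→B gives 9>3; P2→Q gives 9>7]
(B,P,X): not NE [P1→C gives 8>4; P2→R gives 4>0; P3→Y gives 8>0]
(B,P,Y): not NE [P1→C gives 8>4; P2→R gives 6>3]
(B,Q,X): not NE [P2→R gives 4>1]
(B,Q,Y): not NE [P2→R gives 6>1; P3→X gives 3>1]
(B,R,X): NE
(B,R,Y): not NE [P3→X gives 5>1]
(C,P,X): not NE [P2→R gives 5>2]
(C,P,Y): not NE [P3→X gives 4>3]
(C,Q,X): not NE [P2→R gives 5>1]
(C,Q,Y): not NE [P1→B gives 9>8; P2→P gives 8>6; P3→X gives 7>4]
(C,R,X): not NE [P1→B gives 5>3; P3→Y gives 2>0]
(C,R,Y): not NE [P1→B gives 9>5; P2→P gives 8>0]

NE set: (B,R,X)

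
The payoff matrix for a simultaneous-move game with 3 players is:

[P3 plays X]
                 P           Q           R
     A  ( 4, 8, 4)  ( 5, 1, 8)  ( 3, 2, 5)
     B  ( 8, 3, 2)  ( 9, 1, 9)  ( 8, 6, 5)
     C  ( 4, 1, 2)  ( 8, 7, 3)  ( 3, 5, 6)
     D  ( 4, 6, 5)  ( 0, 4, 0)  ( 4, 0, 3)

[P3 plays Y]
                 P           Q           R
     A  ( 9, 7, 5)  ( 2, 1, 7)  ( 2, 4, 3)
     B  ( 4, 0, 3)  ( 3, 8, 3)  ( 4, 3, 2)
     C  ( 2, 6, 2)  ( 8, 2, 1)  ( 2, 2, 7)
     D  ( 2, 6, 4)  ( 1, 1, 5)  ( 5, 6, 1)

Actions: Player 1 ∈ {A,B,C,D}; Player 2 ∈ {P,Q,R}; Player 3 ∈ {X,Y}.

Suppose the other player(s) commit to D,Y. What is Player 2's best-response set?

argmax u_2 = {P,R}

u_2(P vs D,Y) = 6
u_2(Q vs D,Y) = 1
u_2(R vs D,Y) = 6
max payoff 6 at {P,R}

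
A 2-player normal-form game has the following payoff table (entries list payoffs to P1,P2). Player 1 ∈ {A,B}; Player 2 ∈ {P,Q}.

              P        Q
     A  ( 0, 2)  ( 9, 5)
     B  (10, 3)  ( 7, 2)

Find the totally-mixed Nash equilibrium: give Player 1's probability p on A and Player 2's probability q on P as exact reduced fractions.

(p,q) = (1/4, 1/6)

P1 indiff ⇒ q·0+(1-q)·9 = q·10+(1-q)·7 ⇒ q(-10) = (1-q)(-2) ⇒ q = 1/6
P2 indiff ⇒ p·2+(1-p)·3 = p·5+(1-p)·2 ⇒ p(-3) = (1-p)(-1) ⇒ p = 1/4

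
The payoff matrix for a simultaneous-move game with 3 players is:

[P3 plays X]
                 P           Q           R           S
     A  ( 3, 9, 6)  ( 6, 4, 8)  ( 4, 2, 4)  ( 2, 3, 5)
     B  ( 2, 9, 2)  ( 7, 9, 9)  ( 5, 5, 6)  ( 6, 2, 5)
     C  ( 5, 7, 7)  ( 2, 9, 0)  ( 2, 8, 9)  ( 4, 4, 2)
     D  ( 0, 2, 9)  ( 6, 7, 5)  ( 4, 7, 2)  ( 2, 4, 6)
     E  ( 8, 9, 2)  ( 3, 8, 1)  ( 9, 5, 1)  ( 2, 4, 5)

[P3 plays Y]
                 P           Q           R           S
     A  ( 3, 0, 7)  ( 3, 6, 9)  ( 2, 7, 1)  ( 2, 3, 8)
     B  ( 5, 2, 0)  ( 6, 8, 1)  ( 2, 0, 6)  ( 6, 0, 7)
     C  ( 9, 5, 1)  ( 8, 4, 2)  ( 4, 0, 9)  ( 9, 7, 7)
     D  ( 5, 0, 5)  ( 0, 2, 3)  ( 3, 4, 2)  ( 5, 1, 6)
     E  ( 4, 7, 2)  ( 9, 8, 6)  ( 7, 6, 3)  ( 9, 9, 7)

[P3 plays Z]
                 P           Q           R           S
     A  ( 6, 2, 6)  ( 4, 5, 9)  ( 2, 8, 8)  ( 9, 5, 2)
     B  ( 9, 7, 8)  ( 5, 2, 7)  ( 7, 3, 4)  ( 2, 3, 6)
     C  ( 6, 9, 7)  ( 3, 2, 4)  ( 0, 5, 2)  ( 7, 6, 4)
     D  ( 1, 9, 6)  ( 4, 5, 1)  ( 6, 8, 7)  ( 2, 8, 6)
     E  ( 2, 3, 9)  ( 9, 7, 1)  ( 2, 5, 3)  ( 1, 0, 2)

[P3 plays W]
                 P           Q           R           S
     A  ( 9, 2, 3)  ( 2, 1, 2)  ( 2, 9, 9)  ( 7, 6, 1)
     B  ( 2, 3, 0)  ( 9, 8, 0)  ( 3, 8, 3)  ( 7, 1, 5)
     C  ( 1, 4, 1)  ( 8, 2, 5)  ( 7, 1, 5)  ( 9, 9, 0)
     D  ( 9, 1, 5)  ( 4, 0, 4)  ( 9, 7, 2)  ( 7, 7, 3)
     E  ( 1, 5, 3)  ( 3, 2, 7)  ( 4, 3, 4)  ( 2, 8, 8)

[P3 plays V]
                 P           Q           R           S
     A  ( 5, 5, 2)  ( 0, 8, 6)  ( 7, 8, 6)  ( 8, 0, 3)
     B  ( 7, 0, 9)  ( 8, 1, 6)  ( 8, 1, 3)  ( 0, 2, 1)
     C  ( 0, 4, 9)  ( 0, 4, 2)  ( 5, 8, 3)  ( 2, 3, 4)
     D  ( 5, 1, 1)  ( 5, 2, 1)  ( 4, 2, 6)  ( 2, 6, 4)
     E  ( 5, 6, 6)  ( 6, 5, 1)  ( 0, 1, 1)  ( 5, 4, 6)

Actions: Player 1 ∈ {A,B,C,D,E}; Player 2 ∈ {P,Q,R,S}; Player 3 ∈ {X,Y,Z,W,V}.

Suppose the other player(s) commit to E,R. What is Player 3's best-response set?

P3 best: {W}

u_3(X vs E,R) = 1
u_3(Y vs E,R) = 3
u_3(Z vs E,R) = 3
u_3(W vs E,R) = 4
u_3(V vs E,R) = 1
max payoff 4 at {W}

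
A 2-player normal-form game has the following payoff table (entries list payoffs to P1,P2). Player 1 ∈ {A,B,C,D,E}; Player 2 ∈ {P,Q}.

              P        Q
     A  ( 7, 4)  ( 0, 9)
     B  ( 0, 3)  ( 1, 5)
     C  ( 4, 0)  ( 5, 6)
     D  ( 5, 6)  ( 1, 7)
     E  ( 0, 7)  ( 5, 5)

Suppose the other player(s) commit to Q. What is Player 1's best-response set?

u_1(A vs Q) = 0
u_1(B vs Q) = 1
u_1(C vs Q) = 5
u_1(D vs Q) = 1
u_1(E vs Q) = 5
max payoff 5 at {C,E}

BR_1 = {C,E}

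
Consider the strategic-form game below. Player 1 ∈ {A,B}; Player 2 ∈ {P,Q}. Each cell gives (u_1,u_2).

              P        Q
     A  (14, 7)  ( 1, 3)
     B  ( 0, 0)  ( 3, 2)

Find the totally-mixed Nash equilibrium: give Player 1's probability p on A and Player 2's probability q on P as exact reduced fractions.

P1 indiff ⇒ q·14+(1-q)·1 = q·0+(1-q)·3 ⇒ q(14) = (1-q)(2) ⇒ q = 1/8
P2 indiff ⇒ p·7+(1-p)·0 = p·3+(1-p)·2 ⇒ p(4) = (1-p)(2) ⇒ p = 1/3

p=1/3, q=1/8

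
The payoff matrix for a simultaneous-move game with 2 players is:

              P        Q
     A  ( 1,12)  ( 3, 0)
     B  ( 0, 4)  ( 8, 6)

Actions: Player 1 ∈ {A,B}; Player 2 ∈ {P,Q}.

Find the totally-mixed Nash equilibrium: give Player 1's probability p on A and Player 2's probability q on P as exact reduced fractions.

p=1/7, q=5/6

P1 indiff ⇒ q·1+(1-q)·3 = q·0+(1-q)·8 ⇒ q(1) = (1-q)(5) ⇒ q = 5/6
P2 indiff ⇒ p·12+(1-p)·4 = p·0+(1-p)·6 ⇒ p(12) = (1-p)(2) ⇒ p = 1/7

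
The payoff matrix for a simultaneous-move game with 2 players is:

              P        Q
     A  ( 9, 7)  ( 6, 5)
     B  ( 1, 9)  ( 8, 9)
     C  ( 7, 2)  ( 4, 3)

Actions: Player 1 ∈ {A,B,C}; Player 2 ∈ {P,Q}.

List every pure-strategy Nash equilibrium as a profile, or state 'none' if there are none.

Nash profiles: (A,P), (B,Q)

(A,P): NE
(A,Q): not NE [P1→B gives 8>6; P2→P gives 7>5]
(B,P): not NE [P1→A gives 9>1]
(B,Q): NE
(C,P): not NE [P1→A gives 9>7; P2→Q gives 3>2]
(C,Q): not NE [P1→B gives 8>4]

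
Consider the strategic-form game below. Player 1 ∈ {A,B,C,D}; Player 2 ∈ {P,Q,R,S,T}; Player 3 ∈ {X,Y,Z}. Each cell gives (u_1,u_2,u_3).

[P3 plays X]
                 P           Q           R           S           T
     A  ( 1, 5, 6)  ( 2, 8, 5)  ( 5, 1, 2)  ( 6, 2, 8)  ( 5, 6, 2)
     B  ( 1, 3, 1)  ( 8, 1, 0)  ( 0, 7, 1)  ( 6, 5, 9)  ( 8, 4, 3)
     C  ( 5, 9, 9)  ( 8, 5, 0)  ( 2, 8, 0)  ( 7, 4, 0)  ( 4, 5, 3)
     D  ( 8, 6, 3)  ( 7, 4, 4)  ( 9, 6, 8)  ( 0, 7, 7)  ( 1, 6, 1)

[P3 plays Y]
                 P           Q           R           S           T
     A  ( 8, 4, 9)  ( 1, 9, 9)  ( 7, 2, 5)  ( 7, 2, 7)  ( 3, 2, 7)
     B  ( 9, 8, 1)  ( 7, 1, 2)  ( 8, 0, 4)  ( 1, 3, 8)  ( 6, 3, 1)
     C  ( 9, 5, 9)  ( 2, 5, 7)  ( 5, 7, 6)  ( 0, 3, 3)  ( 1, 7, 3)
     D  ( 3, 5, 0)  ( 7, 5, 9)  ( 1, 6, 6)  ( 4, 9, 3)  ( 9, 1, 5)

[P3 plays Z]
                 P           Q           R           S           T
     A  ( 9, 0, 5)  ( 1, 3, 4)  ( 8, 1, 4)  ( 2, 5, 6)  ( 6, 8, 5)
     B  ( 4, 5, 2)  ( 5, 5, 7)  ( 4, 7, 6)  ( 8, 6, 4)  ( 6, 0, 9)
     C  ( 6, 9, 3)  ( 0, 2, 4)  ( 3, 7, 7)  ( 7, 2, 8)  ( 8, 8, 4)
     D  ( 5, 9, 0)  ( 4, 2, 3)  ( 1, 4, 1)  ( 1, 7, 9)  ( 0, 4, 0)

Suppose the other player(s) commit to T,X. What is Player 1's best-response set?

P1 best: {B}

u_1(A vs T,X) = 5
u_1(B vs T,X) = 8
u_1(C vs T,X) = 4
u_1(D vs T,X) = 1
max payoff 8 at {B}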